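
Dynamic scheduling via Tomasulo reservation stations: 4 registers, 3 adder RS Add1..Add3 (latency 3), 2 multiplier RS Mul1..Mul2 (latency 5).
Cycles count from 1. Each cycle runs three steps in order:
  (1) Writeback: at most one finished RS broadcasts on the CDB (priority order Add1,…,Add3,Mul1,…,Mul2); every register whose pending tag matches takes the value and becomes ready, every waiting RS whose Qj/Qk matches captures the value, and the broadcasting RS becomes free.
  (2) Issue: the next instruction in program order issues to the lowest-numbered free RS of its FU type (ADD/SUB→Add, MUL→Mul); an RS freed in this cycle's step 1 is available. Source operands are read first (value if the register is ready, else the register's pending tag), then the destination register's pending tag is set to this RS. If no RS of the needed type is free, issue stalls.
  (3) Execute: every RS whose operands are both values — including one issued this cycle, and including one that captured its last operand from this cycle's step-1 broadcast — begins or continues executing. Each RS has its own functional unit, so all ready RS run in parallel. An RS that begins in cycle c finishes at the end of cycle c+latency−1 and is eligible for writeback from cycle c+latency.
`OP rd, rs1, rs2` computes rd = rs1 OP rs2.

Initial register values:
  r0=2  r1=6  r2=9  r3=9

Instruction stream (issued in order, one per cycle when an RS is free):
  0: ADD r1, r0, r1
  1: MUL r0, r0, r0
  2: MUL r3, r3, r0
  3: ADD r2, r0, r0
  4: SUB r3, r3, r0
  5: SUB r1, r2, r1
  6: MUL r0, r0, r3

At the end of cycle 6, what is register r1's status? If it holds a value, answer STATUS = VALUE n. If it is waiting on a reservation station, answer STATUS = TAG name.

  c1: issue ADD r1<-Add1  regs: r0:2,r1:Add1,r2:9,r3:9
  c2: issue MUL r0<-Mul1  regs: r0:Mul1,r1:Add1,r2:9,r3:9
  c3: issue MUL r3<-Mul2  regs: r0:Mul1,r1:Add1,r2:9,r3:Mul2
  c4: CDB Add1=8; issue ADD r2<-Add1  regs: r0:Mul1,r1:8,r2:Add1,r3:Mul2
  c5: issue SUB r3<-Add2  regs: r0:Mul1,r1:8,r2:Add1,r3:Add2
  c6: issue SUB r1<-Add3  regs: r0:Mul1,r1:Add3,r2:Add1,r3:Add2

STATUS = TAG Add3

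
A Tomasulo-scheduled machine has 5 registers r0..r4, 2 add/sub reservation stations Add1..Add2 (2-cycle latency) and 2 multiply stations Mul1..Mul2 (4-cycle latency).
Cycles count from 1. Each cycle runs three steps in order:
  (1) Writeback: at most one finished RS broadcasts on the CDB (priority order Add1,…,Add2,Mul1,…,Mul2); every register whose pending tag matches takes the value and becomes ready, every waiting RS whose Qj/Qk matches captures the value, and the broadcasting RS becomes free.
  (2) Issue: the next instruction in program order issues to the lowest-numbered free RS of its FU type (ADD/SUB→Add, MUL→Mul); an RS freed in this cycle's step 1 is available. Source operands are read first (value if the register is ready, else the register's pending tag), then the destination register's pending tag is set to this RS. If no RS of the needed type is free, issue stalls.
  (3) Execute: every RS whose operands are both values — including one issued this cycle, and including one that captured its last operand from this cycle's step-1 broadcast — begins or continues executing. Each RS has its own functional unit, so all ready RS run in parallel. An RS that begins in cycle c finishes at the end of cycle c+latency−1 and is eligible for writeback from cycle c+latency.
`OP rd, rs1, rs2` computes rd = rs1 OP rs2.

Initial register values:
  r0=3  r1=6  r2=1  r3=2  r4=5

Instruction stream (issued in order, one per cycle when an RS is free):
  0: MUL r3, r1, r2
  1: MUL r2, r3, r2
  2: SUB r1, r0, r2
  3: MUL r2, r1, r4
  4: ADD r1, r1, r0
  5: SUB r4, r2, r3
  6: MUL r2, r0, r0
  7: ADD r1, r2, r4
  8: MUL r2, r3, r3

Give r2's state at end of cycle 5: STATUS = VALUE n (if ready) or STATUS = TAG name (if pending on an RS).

cycle 1: issue MUL r3<-Mul1 // r0:3,r1:6,r2:1,r3:Mul1,r4:5
cycle 2: issue MUL r2<-Mul2 // r0:3,r1:6,r2:Mul2,r3:Mul1,r4:5
cycle 3: issue SUB r1<-Add1 // r0:3,r1:Add1,r2:Mul2,r3:Mul1,r4:5
cycle 4: stall // r0:3,r1:Add1,r2:Mul2,r3:Mul1,r4:5
cycle 5: CDB Mul1=6; issue MUL r2<-Mul1 // r0:3,r1:Add1,r2:Mul1,r3:6,r4:5

STATUS = TAG Mul1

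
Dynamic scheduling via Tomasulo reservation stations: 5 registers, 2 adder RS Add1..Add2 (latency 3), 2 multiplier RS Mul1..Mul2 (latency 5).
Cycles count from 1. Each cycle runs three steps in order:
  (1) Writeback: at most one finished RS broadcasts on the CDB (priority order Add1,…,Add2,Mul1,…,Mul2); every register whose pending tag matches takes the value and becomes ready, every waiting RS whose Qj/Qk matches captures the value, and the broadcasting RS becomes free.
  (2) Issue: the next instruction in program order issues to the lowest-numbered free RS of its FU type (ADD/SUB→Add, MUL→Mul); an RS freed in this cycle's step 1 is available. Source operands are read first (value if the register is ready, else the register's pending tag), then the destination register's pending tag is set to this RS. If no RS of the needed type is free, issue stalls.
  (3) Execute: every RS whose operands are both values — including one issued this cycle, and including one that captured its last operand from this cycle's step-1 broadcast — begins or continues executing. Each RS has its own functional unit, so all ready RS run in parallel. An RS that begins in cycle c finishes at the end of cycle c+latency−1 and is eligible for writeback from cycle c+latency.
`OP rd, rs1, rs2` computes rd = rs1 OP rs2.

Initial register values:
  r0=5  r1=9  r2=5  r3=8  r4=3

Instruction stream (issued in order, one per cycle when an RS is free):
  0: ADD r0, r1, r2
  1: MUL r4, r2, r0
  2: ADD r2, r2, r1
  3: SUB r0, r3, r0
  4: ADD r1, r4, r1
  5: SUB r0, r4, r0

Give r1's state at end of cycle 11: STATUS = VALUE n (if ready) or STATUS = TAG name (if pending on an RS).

STATUS = TAG Add2

  c1: issue ADD r0<-Add1  regs: r0:Add1,r1:9,r2:5,r3:8,r4:3
  c2: issue MUL r4<-Mul1  regs: r0:Add1,r1:9,r2:5,r3:8,r4:Mul1
  c3: issue ADD r2<-Add2  regs: r0:Add1,r1:9,r2:Add2,r3:8,r4:Mul1
  c4: CDB Add1=14; issue SUB r0<-Add1  regs: r0:Add1,r1:9,r2:Add2,r3:8,r4:Mul1
  c5: stall  regs: r0:Add1,r1:9,r2:Add2,r3:8,r4:Mul1
  c6: CDB Add2=14; issue ADD r1<-Add2  regs: r0:Add1,r1:Add2,r2:14,r3:8,r4:Mul1
  c7: CDB Add1=-6; issue SUB r0<-Add1  regs: r0:Add1,r1:Add2,r2:14,r3:8,r4:Mul1
  c8: -  regs: r0:Add1,r1:Add2,r2:14,r3:8,r4:Mul1
  c9: CDB Mul1=70  regs: r0:Add1,r1:Add2,r2:14,r3:8,r4:70
  c10: -  regs: r0:Add1,r1:Add2,r2:14,r3:8,r4:70
  c11: -  regs: r0:Add1,r1:Add2,r2:14,r3:8,r4:70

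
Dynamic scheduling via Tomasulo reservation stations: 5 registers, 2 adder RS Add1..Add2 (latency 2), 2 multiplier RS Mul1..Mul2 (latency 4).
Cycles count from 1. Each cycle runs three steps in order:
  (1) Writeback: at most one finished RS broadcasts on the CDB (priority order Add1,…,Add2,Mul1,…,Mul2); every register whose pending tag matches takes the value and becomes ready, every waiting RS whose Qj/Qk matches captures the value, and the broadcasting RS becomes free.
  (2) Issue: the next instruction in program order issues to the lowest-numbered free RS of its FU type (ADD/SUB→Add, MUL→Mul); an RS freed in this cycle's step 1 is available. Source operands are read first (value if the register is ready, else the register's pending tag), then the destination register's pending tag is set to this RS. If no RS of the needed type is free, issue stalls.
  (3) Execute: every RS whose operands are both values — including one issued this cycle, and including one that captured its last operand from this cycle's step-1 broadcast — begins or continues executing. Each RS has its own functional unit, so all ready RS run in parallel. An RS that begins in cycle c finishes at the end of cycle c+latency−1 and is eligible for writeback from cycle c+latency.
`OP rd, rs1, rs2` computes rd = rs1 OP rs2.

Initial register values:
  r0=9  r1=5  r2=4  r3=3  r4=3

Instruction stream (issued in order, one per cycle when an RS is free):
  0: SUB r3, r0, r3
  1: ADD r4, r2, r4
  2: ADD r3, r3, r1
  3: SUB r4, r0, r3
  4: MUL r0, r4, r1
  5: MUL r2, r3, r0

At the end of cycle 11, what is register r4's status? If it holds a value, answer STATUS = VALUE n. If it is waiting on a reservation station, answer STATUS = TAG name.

cycle 1: issue SUB r3<-Add1 // r0:9,r1:5,r2:4,r3:Add1,r4:3
cycle 2: issue ADD r4<-Add2 // r0:9,r1:5,r2:4,r3:Add1,r4:Add2
cycle 3: CDB Add1=6; issue ADD r3<-Add1 // r0:9,r1:5,r2:4,r3:Add1,r4:Add2
cycle 4: CDB Add2=7; issue SUB r4<-Add2 // r0:9,r1:5,r2:4,r3:Add1,r4:Add2
cycle 5: CDB Add1=11; issue MUL r0<-Mul1 // r0:Mul1,r1:5,r2:4,r3:11,r4:Add2
cycle 6: issue MUL r2<-Mul2 // r0:Mul1,r1:5,r2:Mul2,r3:11,r4:Add2
cycle 7: CDB Add2=-2 // r0:Mul1,r1:5,r2:Mul2,r3:11,r4:-2
cycle 8: - // r0:Mul1,r1:5,r2:Mul2,r3:11,r4:-2
cycle 9: - // r0:Mul1,r1:5,r2:Mul2,r3:11,r4:-2
cycle 10: - // r0:Mul1,r1:5,r2:Mul2,r3:11,r4:-2
cycle 11: CDB Mul1=-10 // r0:-10,r1:5,r2:Mul2,r3:11,r4:-2

STATUS = VALUE -2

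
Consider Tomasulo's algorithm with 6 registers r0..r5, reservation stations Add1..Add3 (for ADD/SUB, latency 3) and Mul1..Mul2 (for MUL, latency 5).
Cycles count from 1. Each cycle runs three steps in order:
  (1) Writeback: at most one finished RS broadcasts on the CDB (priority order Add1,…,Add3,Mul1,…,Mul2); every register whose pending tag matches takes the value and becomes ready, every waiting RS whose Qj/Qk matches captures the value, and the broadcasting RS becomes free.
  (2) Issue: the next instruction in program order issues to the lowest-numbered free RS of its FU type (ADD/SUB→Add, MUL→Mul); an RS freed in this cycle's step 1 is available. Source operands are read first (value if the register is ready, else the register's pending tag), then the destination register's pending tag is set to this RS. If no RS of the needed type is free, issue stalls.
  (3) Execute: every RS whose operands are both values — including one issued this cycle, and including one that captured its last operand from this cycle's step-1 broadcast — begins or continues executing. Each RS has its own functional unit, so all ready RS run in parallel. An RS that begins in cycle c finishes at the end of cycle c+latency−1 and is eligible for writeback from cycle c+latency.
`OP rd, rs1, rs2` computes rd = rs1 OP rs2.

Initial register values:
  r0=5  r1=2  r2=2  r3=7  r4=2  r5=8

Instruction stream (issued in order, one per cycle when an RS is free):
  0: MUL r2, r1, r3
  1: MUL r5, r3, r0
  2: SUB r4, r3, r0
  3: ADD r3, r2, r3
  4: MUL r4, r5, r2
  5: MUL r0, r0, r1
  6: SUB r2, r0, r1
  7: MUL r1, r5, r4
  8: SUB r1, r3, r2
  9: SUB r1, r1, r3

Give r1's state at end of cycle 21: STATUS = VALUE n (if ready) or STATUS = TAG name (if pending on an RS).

STATUS = TAG Add3

  c1: issue MUL r2<-Mul1  regs: r0:5,r1:2,r2:Mul1,r3:7,r4:2,r5:8
  c2: issue MUL r5<-Mul2  regs: r0:5,r1:2,r2:Mul1,r3:7,r4:2,r5:Mul2
  c3: issue SUB r4<-Add1  regs: r0:5,r1:2,r2:Mul1,r3:7,r4:Add1,r5:Mul2
  c4: issue ADD r3<-Add2  regs: r0:5,r1:2,r2:Mul1,r3:Add2,r4:Add1,r5:Mul2
  c5: stall  regs: r0:5,r1:2,r2:Mul1,r3:Add2,r4:Add1,r5:Mul2
  c6: CDB Add1=2; stall  regs: r0:5,r1:2,r2:Mul1,r3:Add2,r4:2,r5:Mul2
  c7: CDB Mul1=14; issue MUL r4<-Mul1  regs: r0:5,r1:2,r2:14,r3:Add2,r4:Mul1,r5:Mul2
  c8: CDB Mul2=35; issue MUL r0<-Mul2  regs: r0:Mul2,r1:2,r2:14,r3:Add2,r4:Mul1,r5:35
  c9: issue SUB r2<-Add1  regs: r0:Mul2,r1:2,r2:Add1,r3:Add2,r4:Mul1,r5:35
  c10: CDB Add2=21; stall  regs: r0:Mul2,r1:2,r2:Add1,r3:21,r4:Mul1,r5:35
  c11: stall  regs: r0:Mul2,r1:2,r2:Add1,r3:21,r4:Mul1,r5:35
  c12: stall  regs: r0:Mul2,r1:2,r2:Add1,r3:21,r4:Mul1,r5:35
  c13: CDB Mul1=490; issue MUL r1<-Mul1  regs: r0:Mul2,r1:Mul1,r2:Add1,r3:21,r4:490,r5:35
  c14: CDB Mul2=10; issue SUB r1<-Add2  regs: r0:10,r1:Add2,r2:Add1,r3:21,r4:490,r5:35
  c15: issue SUB r1<-Add3  regs: r0:10,r1:Add3,r2:Add1,r3:21,r4:490,r5:35
  c16: -  regs: r0:10,r1:Add3,r2:Add1,r3:21,r4:490,r5:35
  c17: CDB Add1=8  regs: r0:10,r1:Add3,r2:8,r3:21,r4:490,r5:35
  c18: CDB Mul1=17150  regs: r0:10,r1:Add3,r2:8,r3:21,r4:490,r5:35
  c19: -  regs: r0:10,r1:Add3,r2:8,r3:21,r4:490,r5:35
  c20: CDB Add2=13  regs: r0:10,r1:Add3,r2:8,r3:21,r4:490,r5:35
  c21: -  regs: r0:10,r1:Add3,r2:8,r3:21,r4:490,r5:35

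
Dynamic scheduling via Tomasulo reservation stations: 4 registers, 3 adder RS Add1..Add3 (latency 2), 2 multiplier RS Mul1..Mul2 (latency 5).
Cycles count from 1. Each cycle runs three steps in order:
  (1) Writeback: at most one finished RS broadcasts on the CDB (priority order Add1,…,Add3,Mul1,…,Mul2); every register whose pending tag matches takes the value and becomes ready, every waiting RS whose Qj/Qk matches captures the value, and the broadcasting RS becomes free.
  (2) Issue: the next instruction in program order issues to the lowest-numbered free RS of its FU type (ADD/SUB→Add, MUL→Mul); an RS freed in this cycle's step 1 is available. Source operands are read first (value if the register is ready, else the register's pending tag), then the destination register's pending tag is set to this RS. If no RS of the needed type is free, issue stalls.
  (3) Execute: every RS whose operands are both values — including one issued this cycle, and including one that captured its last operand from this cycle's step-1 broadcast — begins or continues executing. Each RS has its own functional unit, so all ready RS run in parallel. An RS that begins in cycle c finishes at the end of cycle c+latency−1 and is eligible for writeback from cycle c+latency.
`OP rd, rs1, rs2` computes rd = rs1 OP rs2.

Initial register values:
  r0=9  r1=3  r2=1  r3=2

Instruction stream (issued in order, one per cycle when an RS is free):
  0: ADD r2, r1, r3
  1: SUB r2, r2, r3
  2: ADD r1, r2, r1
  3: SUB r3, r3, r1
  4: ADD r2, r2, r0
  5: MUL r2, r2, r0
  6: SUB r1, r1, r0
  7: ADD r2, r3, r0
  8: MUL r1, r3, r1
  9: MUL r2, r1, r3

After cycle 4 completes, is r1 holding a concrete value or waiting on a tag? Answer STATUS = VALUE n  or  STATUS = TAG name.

STATUS = TAG Add1

  c1: issue ADD r2<-Add1  regs: r0:9,r1:3,r2:Add1,r3:2
  c2: issue SUB r2<-Add2  regs: r0:9,r1:3,r2:Add2,r3:2
  c3: CDB Add1=5; issue ADD r1<-Add1  regs: r0:9,r1:Add1,r2:Add2,r3:2
  c4: issue SUB r3<-Add3  regs: r0:9,r1:Add1,r2:Add2,r3:Add3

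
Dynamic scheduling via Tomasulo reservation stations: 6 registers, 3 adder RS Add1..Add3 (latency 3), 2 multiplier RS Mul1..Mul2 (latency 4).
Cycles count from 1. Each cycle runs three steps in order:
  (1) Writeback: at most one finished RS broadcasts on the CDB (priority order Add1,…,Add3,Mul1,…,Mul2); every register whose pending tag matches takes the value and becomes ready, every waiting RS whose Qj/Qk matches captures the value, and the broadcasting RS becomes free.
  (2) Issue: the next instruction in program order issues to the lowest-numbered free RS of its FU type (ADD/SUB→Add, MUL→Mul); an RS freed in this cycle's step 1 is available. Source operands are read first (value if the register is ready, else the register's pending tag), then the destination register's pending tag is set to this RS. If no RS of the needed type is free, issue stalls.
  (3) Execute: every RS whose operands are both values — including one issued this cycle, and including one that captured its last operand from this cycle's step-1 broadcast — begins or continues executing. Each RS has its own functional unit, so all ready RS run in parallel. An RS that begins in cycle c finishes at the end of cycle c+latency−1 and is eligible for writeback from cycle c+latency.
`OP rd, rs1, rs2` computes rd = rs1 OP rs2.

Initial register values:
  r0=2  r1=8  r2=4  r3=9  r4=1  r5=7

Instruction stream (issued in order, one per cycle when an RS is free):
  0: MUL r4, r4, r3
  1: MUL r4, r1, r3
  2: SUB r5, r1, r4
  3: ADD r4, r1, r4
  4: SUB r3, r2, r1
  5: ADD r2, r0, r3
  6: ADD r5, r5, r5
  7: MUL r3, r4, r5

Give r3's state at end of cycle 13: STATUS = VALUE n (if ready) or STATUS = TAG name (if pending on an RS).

STATUS = TAG Mul1

cycle 1: issue MUL r4<-Mul1 // r0:2,r1:8,r2:4,r3:9,r4:Mul1,r5:7
cycle 2: issue MUL r4<-Mul2 // r0:2,r1:8,r2:4,r3:9,r4:Mul2,r5:7
cycle 3: issue SUB r5<-Add1 // r0:2,r1:8,r2:4,r3:9,r4:Mul2,r5:Add1
cycle 4: issue ADD r4<-Add2 // r0:2,r1:8,r2:4,r3:9,r4:Add2,r5:Add1
cycle 5: CDB Mul1=9; issue SUB r3<-Add3 // r0:2,r1:8,r2:4,r3:Add3,r4:Add2,r5:Add1
cycle 6: CDB Mul2=72; stall // r0:2,r1:8,r2:4,r3:Add3,r4:Add2,r5:Add1
cycle 7: stall // r0:2,r1:8,r2:4,r3:Add3,r4:Add2,r5:Add1
cycle 8: CDB Add3=-4; issue ADD r2<-Add3 // r0:2,r1:8,r2:Add3,r3:-4,r4:Add2,r5:Add1
cycle 9: CDB Add1=-64; issue ADD r5<-Add1 // r0:2,r1:8,r2:Add3,r3:-4,r4:Add2,r5:Add1
cycle 10: CDB Add2=80; issue MUL r3<-Mul1 // r0:2,r1:8,r2:Add3,r3:Mul1,r4:80,r5:Add1
cycle 11: CDB Add3=-2 // r0:2,r1:8,r2:-2,r3:Mul1,r4:80,r5:Add1
cycle 12: CDB Add1=-128 // r0:2,r1:8,r2:-2,r3:Mul1,r4:80,r5:-128
cycle 13: - // r0:2,r1:8,r2:-2,r3:Mul1,r4:80,r5:-128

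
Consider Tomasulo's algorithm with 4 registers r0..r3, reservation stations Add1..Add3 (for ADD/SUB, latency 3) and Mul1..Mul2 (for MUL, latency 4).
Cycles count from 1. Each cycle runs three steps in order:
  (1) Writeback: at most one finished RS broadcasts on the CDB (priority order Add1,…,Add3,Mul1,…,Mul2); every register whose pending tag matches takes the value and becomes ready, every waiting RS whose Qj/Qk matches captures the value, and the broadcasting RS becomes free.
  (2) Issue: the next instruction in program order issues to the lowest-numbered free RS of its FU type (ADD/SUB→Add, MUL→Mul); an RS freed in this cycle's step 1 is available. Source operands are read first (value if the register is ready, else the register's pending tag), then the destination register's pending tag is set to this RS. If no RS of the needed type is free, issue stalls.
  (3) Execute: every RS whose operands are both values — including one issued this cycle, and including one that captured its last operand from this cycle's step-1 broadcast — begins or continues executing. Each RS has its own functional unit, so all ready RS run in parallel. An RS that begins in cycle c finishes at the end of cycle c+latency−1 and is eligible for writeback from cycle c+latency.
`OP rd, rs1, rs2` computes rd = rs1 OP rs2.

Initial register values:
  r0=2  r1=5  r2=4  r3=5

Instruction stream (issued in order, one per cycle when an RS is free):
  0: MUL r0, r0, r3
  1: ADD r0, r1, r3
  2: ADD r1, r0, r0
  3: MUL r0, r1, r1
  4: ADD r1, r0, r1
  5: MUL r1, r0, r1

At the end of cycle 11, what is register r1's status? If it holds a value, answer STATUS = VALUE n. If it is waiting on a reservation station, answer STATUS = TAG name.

STATUS = TAG Mul1

  c1: issue MUL r0<-Mul1  regs: r0:Mul1,r1:5,r2:4,r3:5
  c2: issue ADD r0<-Add1  regs: r0:Add1,r1:5,r2:4,r3:5
  c3: issue ADD r1<-Add2  regs: r0:Add1,r1:Add2,r2:4,r3:5
  c4: issue MUL r0<-Mul2  regs: r0:Mul2,r1:Add2,r2:4,r3:5
  c5: CDB Add1=10; issue ADD r1<-Add1  regs: r0:Mul2,r1:Add1,r2:4,r3:5
  c6: CDB Mul1=10; issue MUL r1<-Mul1  regs: r0:Mul2,r1:Mul1,r2:4,r3:5
  c7: -  regs: r0:Mul2,r1:Mul1,r2:4,r3:5
  c8: CDB Add2=20  regs: r0:Mul2,r1:Mul1,r2:4,r3:5
  c9: -  regs: r0:Mul2,r1:Mul1,r2:4,r3:5
  c10: -  regs: r0:Mul2,r1:Mul1,r2:4,r3:5
  c11: -  regs: r0:Mul2,r1:Mul1,r2:4,r3:5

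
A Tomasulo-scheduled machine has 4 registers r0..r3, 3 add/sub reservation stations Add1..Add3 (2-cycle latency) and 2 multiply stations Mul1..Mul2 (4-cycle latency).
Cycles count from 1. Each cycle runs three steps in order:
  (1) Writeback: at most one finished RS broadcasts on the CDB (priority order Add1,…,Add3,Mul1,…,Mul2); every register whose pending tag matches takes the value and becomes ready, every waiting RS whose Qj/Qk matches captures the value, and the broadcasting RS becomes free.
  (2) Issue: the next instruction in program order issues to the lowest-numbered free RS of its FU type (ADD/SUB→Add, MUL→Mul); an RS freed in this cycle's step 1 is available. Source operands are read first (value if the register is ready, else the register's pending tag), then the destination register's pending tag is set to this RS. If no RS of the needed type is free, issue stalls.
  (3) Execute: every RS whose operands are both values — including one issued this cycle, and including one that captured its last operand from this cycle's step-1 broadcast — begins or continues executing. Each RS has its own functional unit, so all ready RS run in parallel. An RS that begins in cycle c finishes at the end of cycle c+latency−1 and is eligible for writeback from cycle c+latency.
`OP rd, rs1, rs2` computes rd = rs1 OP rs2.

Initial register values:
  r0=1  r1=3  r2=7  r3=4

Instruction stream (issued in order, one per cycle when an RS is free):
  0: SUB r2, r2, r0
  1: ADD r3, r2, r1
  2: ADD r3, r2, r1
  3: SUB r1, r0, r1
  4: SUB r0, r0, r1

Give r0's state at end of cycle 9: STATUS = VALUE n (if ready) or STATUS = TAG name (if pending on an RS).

c1: issue SUB r2<-Add1 | r0:1,r1:3,r2:Add1,r3:4
c2: issue ADD r3<-Add2 | r0:1,r1:3,r2:Add1,r3:Add2
c3: CDB Add1=6; issue ADD r3<-Add1 | r0:1,r1:3,r2:6,r3:Add1
c4: issue SUB r1<-Add3 | r0:1,r1:Add3,r2:6,r3:Add1
c5: CDB Add1=9; issue SUB r0<-Add1 | r0:Add1,r1:Add3,r2:6,r3:9
c6: CDB Add2=9 | r0:Add1,r1:Add3,r2:6,r3:9
c7: CDB Add3=-2 | r0:Add1,r1:-2,r2:6,r3:9
c8: - | r0:Add1,r1:-2,r2:6,r3:9
c9: CDB Add1=3 | r0:3,r1:-2,r2:6,r3:9

STATUS = VALUE 3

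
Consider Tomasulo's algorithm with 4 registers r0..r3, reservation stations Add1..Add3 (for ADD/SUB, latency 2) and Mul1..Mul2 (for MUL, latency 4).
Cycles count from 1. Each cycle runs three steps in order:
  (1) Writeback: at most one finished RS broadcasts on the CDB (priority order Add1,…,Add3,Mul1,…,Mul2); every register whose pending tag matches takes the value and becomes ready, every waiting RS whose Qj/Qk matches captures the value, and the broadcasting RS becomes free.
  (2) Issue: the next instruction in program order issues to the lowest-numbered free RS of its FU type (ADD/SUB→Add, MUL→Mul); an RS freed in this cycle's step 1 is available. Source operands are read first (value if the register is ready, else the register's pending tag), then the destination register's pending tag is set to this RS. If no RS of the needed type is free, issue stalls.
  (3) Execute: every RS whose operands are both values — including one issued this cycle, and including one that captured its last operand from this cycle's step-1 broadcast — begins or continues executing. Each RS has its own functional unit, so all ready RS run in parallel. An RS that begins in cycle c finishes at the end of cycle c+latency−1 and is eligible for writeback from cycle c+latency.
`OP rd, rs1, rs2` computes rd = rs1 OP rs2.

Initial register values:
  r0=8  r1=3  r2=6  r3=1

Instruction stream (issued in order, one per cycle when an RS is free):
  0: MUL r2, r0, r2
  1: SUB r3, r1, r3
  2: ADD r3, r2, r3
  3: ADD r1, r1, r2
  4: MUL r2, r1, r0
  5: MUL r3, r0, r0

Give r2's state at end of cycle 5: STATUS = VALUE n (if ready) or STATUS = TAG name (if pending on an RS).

c1: issue MUL r2<-Mul1 | r0:8,r1:3,r2:Mul1,r3:1
c2: issue SUB r3<-Add1 | r0:8,r1:3,r2:Mul1,r3:Add1
c3: issue ADD r3<-Add2 | r0:8,r1:3,r2:Mul1,r3:Add2
c4: CDB Add1=2; issue ADD r1<-Add1 | r0:8,r1:Add1,r2:Mul1,r3:Add2
c5: CDB Mul1=48; issue MUL r2<-Mul1 | r0:8,r1:Add1,r2:Mul1,r3:Add2

STATUS = TAG Mul1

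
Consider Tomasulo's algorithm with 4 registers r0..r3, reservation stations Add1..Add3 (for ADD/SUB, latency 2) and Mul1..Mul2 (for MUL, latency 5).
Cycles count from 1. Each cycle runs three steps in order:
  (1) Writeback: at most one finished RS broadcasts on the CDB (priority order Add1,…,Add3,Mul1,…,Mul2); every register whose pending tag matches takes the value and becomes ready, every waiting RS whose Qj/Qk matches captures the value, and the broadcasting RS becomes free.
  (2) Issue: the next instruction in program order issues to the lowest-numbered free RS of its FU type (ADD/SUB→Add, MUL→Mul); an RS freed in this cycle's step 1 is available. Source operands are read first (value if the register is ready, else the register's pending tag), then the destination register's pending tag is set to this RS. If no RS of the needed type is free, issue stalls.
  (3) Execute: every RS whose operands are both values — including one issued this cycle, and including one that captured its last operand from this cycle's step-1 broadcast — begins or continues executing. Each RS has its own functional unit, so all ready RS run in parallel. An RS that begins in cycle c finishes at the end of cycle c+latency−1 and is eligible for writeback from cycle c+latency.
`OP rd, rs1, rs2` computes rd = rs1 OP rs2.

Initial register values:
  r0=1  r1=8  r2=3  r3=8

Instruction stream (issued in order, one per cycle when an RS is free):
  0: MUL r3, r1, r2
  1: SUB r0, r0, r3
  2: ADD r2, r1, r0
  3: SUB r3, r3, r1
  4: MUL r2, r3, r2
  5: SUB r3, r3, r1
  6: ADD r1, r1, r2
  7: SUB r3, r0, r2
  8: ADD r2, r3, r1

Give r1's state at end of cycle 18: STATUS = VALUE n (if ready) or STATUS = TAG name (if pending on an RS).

STATUS = VALUE -232

c1: issue MUL r3<-Mul1 | r0:1,r1:8,r2:3,r3:Mul1
c2: issue SUB r0<-Add1 | r0:Add1,r1:8,r2:3,r3:Mul1
c3: issue ADD r2<-Add2 | r0:Add1,r1:8,r2:Add2,r3:Mul1
c4: issue SUB r3<-Add3 | r0:Add1,r1:8,r2:Add2,r3:Add3
c5: issue MUL r2<-Mul2 | r0:Add1,r1:8,r2:Mul2,r3:Add3
c6: CDB Mul1=24; stall | r0:Add1,r1:8,r2:Mul2,r3:Add3
c7: stall | r0:Add1,r1:8,r2:Mul2,r3:Add3
c8: CDB Add1=-23; issue SUB r3<-Add1 | r0:-23,r1:8,r2:Mul2,r3:Add1
c9: CDB Add3=16; issue ADD r1<-Add3 | r0:-23,r1:Add3,r2:Mul2,r3:Add1
c10: CDB Add2=-15; issue SUB r3<-Add2 | r0:-23,r1:Add3,r2:Mul2,r3:Add2
c11: CDB Add1=8; issue ADD r2<-Add1 | r0:-23,r1:Add3,r2:Add1,r3:Add2
c12: - | r0:-23,r1:Add3,r2:Add1,r3:Add2
c13: - | r0:-23,r1:Add3,r2:Add1,r3:Add2
c14: - | r0:-23,r1:Add3,r2:Add1,r3:Add2
c15: CDB Mul2=-240 | r0:-23,r1:Add3,r2:Add1,r3:Add2
c16: - | r0:-23,r1:Add3,r2:Add1,r3:Add2
c17: CDB Add2=217 | r0:-23,r1:Add3,r2:Add1,r3:217
c18: CDB Add3=-232 | r0:-23,r1:-232,r2:Add1,r3:217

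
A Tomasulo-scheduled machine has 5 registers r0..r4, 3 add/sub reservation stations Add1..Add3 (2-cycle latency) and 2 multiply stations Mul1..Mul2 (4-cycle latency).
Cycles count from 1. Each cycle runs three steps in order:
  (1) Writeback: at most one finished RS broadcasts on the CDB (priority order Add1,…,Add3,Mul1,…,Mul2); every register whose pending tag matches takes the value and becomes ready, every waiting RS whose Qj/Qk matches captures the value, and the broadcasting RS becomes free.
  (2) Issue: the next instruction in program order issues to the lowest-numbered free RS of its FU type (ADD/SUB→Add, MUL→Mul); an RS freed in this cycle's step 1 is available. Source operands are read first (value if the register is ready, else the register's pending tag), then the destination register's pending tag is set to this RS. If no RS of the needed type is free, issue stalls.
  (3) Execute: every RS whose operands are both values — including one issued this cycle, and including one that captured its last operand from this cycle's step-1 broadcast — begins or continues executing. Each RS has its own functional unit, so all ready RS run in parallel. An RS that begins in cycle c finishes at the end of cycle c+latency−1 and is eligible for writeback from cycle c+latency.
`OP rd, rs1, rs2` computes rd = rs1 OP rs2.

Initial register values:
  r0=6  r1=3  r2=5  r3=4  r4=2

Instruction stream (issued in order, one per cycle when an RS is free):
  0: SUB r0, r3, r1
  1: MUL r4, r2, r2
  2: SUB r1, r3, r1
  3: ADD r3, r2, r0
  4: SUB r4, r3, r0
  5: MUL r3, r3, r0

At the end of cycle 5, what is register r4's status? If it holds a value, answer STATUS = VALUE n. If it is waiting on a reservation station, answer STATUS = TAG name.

STATUS = TAG Add1

  c1: issue SUB r0<-Add1  regs: r0:Add1,r1:3,r2:5,r3:4,r4:2
  c2: issue MUL r4<-Mul1  regs: r0:Add1,r1:3,r2:5,r3:4,r4:Mul1
  c3: CDB Add1=1; issue SUB r1<-Add1  regs: r0:1,r1:Add1,r2:5,r3:4,r4:Mul1
  c4: issue ADD r3<-Add2  regs: r0:1,r1:Add1,r2:5,r3:Add2,r4:Mul1
  c5: CDB Add1=1; issue SUB r4<-Add1  regs: r0:1,r1:1,r2:5,r3:Add2,r4:Add1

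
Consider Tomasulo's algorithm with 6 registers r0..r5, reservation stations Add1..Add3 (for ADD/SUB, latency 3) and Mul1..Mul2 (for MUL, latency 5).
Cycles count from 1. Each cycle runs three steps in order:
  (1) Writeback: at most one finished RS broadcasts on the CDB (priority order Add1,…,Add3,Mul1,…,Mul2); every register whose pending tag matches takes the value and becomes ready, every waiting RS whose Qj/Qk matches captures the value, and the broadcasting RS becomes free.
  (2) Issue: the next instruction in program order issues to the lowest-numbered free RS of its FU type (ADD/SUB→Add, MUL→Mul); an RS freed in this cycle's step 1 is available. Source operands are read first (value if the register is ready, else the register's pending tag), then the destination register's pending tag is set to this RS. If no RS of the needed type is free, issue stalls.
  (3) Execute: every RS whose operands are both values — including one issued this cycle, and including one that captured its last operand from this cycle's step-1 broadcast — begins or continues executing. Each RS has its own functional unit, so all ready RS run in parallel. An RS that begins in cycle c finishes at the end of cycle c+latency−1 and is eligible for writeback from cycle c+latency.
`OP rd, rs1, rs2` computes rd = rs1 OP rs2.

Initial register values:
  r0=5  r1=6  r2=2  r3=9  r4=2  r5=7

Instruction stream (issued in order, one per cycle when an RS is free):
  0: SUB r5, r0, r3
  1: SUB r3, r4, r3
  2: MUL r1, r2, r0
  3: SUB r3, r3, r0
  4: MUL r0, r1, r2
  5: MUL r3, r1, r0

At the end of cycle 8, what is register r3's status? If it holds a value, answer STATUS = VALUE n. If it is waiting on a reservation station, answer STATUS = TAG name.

  c1: issue SUB r5<-Add1  regs: r0:5,r1:6,r2:2,r3:9,r4:2,r5:Add1
  c2: issue SUB r3<-Add2  regs: r0:5,r1:6,r2:2,r3:Add2,r4:2,r5:Add1
  c3: issue MUL r1<-Mul1  regs: r0:5,r1:Mul1,r2:2,r3:Add2,r4:2,r5:Add1
  c4: CDB Add1=-4; issue SUB r3<-Add1  regs: r0:5,r1:Mul1,r2:2,r3:Add1,r4:2,r5:-4
  c5: CDB Add2=-7; issue MUL r0<-Mul2  regs: r0:Mul2,r1:Mul1,r2:2,r3:Add1,r4:2,r5:-4
  c6: stall  regs: r0:Mul2,r1:Mul1,r2:2,r3:Add1,r4:2,r5:-4
  c7: stall  regs: r0:Mul2,r1:Mul1,r2:2,r3:Add1,r4:2,r5:-4
  c8: CDB Add1=-12; stall  regs: r0:Mul2,r1:Mul1,r2:2,r3:-12,r4:2,r5:-4

STATUS = VALUE -12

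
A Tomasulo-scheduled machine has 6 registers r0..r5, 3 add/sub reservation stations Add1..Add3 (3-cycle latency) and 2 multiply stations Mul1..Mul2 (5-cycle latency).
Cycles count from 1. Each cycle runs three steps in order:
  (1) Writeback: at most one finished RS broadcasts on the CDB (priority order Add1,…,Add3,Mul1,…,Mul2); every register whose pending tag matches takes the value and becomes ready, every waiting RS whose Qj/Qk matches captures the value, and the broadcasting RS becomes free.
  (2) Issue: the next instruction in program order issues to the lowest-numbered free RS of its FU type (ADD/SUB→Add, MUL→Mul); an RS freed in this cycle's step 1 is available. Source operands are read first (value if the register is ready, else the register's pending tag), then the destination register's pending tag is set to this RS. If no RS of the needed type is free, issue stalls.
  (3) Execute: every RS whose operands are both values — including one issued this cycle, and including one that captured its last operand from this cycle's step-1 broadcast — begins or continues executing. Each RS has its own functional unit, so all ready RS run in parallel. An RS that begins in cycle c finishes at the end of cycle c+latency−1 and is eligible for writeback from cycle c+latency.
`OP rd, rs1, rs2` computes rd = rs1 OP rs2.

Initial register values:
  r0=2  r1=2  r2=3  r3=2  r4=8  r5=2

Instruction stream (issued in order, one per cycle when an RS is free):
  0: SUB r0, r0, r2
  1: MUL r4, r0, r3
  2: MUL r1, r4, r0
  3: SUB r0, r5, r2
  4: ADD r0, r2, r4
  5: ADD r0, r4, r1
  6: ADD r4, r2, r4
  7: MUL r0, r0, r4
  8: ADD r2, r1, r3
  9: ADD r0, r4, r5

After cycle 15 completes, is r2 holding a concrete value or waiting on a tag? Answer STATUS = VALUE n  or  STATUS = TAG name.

STATUS = TAG Add1

  c1: issue SUB r0<-Add1  regs: r0:Add1,r1:2,r2:3,r3:2,r4:8,r5:2
  c2: issue MUL r4<-Mul1  regs: r0:Add1,r1:2,r2:3,r3:2,r4:Mul1,r5:2
  c3: issue MUL r1<-Mul2  regs: r0:Add1,r1:Mul2,r2:3,r3:2,r4:Mul1,r5:2
  c4: CDB Add1=-1; issue SUB r0<-Add1  regs: r0:Add1,r1:Mul2,r2:3,r3:2,r4:Mul1,r5:2
  c5: issue ADD r0<-Add2  regs: r0:Add2,r1:Mul2,r2:3,r3:2,r4:Mul1,r5:2
  c6: issue ADD r0<-Add3  regs: r0:Add3,r1:Mul2,r2:3,r3:2,r4:Mul1,r5:2
  c7: CDB Add1=-1; issue ADD r4<-Add1  regs: r0:Add3,r1:Mul2,r2:3,r3:2,r4:Add1,r5:2
  c8: stall  regs: r0:Add3,r1:Mul2,r2:3,r3:2,r4:Add1,r5:2
  c9: CDB Mul1=-2; issue MUL r0<-Mul1  regs: r0:Mul1,r1:Mul2,r2:3,r3:2,r4:Add1,r5:2
  c10: stall  regs: r0:Mul1,r1:Mul2,r2:3,r3:2,r4:Add1,r5:2
  c11: stall  regs: r0:Mul1,r1:Mul2,r2:3,r3:2,r4:Add1,r5:2
  c12: CDB Add1=1; issue ADD r2<-Add1  regs: r0:Mul1,r1:Mul2,r2:Add1,r3:2,r4:1,r5:2
  c13: CDB Add2=1; issue ADD r0<-Add2  regs: r0:Add2,r1:Mul2,r2:Add1,r3:2,r4:1,r5:2
  c14: CDB Mul2=2  regs: r0:Add2,r1:2,r2:Add1,r3:2,r4:1,r5:2
  c15: -  regs: r0:Add2,r1:2,r2:Add1,r3:2,r4:1,r5:2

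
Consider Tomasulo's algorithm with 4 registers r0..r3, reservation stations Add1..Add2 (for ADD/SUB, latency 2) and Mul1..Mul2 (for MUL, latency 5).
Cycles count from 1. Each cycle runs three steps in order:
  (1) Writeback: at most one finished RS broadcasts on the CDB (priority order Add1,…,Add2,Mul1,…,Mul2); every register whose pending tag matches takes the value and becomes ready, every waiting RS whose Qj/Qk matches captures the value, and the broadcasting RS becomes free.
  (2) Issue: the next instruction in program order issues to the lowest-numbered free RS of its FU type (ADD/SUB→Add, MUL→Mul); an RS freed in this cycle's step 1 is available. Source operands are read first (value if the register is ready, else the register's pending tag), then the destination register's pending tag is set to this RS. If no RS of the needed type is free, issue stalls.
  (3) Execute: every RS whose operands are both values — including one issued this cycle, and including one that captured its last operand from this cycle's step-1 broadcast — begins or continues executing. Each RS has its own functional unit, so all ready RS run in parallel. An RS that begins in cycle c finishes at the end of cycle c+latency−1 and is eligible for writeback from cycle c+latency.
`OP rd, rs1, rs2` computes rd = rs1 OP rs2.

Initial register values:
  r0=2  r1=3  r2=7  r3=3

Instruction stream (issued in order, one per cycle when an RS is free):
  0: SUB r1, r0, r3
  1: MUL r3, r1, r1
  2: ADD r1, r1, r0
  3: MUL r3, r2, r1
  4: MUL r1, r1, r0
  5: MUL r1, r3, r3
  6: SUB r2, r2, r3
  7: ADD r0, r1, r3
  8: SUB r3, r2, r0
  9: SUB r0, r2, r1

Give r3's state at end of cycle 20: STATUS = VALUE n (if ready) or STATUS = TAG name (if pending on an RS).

cycle 1: issue SUB r1<-Add1 // r0:2,r1:Add1,r2:7,r3:3
cycle 2: issue MUL r3<-Mul1 // r0:2,r1:Add1,r2:7,r3:Mul1
cycle 3: CDB Add1=-1; issue ADD r1<-Add1 // r0:2,r1:Add1,r2:7,r3:Mul1
cycle 4: issue MUL r3<-Mul2 // r0:2,r1:Add1,r2:7,r3:Mul2
cycle 5: CDB Add1=1; stall // r0:2,r1:1,r2:7,r3:Mul2
cycle 6: stall // r0:2,r1:1,r2:7,r3:Mul2
cycle 7: stall // r0:2,r1:1,r2:7,r3:Mul2
cycle 8: CDB Mul1=1; issue MUL r1<-Mul1 // r0:2,r1:Mul1,r2:7,r3:Mul2
cycle 9: stall // r0:2,r1:Mul1,r2:7,r3:Mul2
cycle 10: CDB Mul2=7; issue MUL r1<-Mul2 // r0:2,r1:Mul2,r2:7,r3:7
cycle 11: issue SUB r2<-Add1 // r0:2,r1:Mul2,r2:Add1,r3:7
cycle 12: issue ADD r0<-Add2 // r0:Add2,r1:Mul2,r2:Add1,r3:7
cycle 13: CDB Add1=0; issue SUB r3<-Add1 // r0:Add2,r1:Mul2,r2:0,r3:Add1
cycle 14: CDB Mul1=2; stall // r0:Add2,r1:Mul2,r2:0,r3:Add1
cycle 15: CDB Mul2=49; stall // r0:Add2,r1:49,r2:0,r3:Add1
cycle 16: stall // r0:Add2,r1:49,r2:0,r3:Add1
cycle 17: CDB Add2=56; issue SUB r0<-Add2 // r0:Add2,r1:49,r2:0,r3:Add1
cycle 18: - // r0:Add2,r1:49,r2:0,r3:Add1
cycle 19: CDB Add1=-56 // r0:Add2,r1:49,r2:0,r3:-56
cycle 20: CDB Add2=-49 // r0:-49,r1:49,r2:0,r3:-56

STATUS = VALUE -56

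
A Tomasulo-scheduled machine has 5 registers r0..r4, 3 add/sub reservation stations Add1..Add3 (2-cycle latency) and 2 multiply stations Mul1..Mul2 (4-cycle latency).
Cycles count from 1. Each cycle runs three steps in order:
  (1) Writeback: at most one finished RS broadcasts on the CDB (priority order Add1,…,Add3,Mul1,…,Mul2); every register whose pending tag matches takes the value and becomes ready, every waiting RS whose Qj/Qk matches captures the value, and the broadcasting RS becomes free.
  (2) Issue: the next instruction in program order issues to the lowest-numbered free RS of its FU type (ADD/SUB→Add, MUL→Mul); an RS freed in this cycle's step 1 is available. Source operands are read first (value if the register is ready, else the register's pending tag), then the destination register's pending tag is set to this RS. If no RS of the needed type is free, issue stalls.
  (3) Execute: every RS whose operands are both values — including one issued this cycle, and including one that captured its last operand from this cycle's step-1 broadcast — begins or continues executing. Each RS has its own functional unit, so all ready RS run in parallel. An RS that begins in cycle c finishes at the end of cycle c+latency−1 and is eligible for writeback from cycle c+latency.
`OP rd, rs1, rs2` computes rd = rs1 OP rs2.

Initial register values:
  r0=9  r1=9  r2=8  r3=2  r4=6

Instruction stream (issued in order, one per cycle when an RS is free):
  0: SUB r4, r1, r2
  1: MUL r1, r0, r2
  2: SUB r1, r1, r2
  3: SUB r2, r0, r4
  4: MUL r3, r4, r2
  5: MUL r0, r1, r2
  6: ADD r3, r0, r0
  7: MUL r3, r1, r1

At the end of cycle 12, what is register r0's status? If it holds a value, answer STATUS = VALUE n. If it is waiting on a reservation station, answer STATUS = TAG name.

  c1: issue SUB r4<-Add1  regs: r0:9,r1:9,r2:8,r3:2,r4:Add1
  c2: issue MUL r1<-Mul1  regs: r0:9,r1:Mul1,r2:8,r3:2,r4:Add1
  c3: CDB Add1=1; issue SUB r1<-Add1  regs: r0:9,r1:Add1,r2:8,r3:2,r4:1
  c4: issue SUB r2<-Add2  regs: r0:9,r1:Add1,r2:Add2,r3:2,r4:1
  c5: issue MUL r3<-Mul2  regs: r0:9,r1:Add1,r2:Add2,r3:Mul2,r4:1
  c6: CDB Add2=8; stall  regs: r0:9,r1:Add1,r2:8,r3:Mul2,r4:1
  c7: CDB Mul1=72; issue MUL r0<-Mul1  regs: r0:Mul1,r1:Add1,r2:8,r3:Mul2,r4:1
  c8: issue ADD r3<-Add2  regs: r0:Mul1,r1:Add1,r2:8,r3:Add2,r4:1
  c9: CDB Add1=64; stall  regs: r0:Mul1,r1:64,r2:8,r3:Add2,r4:1
  c10: CDB Mul2=8; issue MUL r3<-Mul2  regs: r0:Mul1,r1:64,r2:8,r3:Mul2,r4:1
  c11: -  regs: r0:Mul1,r1:64,r2:8,r3:Mul2,r4:1
  c12: -  regs: r0:Mul1,r1:64,r2:8,r3:Mul2,r4:1

STATUS = TAG Mul1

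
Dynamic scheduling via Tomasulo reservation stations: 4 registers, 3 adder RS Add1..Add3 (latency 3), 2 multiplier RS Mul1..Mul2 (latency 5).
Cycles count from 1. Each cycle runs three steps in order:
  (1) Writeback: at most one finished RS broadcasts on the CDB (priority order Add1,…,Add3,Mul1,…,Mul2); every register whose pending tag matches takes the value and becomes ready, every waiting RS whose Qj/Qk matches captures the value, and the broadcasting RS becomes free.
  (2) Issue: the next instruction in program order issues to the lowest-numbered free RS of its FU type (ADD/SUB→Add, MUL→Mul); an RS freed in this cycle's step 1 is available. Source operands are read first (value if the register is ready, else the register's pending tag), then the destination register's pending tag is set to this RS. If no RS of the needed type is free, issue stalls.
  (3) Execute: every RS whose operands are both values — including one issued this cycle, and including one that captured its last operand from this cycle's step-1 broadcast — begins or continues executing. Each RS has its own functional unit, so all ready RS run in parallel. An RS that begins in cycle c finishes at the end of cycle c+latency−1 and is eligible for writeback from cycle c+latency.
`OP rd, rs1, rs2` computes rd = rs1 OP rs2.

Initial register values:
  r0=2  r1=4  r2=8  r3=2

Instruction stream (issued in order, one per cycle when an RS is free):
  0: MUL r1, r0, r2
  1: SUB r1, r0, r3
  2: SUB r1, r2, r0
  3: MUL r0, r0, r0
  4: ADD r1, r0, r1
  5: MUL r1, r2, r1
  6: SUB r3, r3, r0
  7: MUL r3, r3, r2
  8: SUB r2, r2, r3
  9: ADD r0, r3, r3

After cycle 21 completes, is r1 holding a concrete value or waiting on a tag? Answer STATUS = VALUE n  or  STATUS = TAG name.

STATUS = VALUE 80

cycle 1: issue MUL r1<-Mul1 // r0:2,r1:Mul1,r2:8,r3:2
cycle 2: issue SUB r1<-Add1 // r0:2,r1:Add1,r2:8,r3:2
cycle 3: issue SUB r1<-Add2 // r0:2,r1:Add2,r2:8,r3:2
cycle 4: issue MUL r0<-Mul2 // r0:Mul2,r1:Add2,r2:8,r3:2
cycle 5: CDB Add1=0; issue ADD r1<-Add1 // r0:Mul2,r1:Add1,r2:8,r3:2
cycle 6: CDB Add2=6; stall // r0:Mul2,r1:Add1,r2:8,r3:2
cycle 7: CDB Mul1=16; issue MUL r1<-Mul1 // r0:Mul2,r1:Mul1,r2:8,r3:2
cycle 8: issue SUB r3<-Add2 // r0:Mul2,r1:Mul1,r2:8,r3:Add2
cycle 9: CDB Mul2=4; issue MUL r3<-Mul2 // r0:4,r1:Mul1,r2:8,r3:Mul2
cycle 10: issue SUB r2<-Add3 // r0:4,r1:Mul1,r2:Add3,r3:Mul2
cycle 11: stall // r0:4,r1:Mul1,r2:Add3,r3:Mul2
cycle 12: CDB Add1=10; issue ADD r0<-Add1 // r0:Add1,r1:Mul1,r2:Add3,r3:Mul2
cycle 13: CDB Add2=-2 // r0:Add1,r1:Mul1,r2:Add3,r3:Mul2
cycle 14: - // r0:Add1,r1:Mul1,r2:Add3,r3:Mul2
cycle 15: - // r0:Add1,r1:Mul1,r2:Add3,r3:Mul2
cycle 16: - // r0:Add1,r1:Mul1,r2:Add3,r3:Mul2
cycle 17: CDB Mul1=80 // r0:Add1,r1:80,r2:Add3,r3:Mul2
cycle 18: CDB Mul2=-16 // r0:Add1,r1:80,r2:Add3,r3:-16
cycle 19: - // r0:Add1,r1:80,r2:Add3,r3:-16
cycle 20: - // r0:Add1,r1:80,r2:Add3,r3:-16
cycle 21: CDB Add1=-32 // r0:-32,r1:80,r2:Add3,r3:-16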